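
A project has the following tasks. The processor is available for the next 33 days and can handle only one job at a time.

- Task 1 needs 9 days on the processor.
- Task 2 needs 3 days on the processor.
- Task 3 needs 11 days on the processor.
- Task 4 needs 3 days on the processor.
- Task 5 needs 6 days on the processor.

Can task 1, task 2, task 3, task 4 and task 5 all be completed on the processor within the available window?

Yes

Running back to back, the jobs need 9 + 3 + 11 + 3 + 6 = 32 days on the processor.
Since 32 ≤ 33, they fit within the window.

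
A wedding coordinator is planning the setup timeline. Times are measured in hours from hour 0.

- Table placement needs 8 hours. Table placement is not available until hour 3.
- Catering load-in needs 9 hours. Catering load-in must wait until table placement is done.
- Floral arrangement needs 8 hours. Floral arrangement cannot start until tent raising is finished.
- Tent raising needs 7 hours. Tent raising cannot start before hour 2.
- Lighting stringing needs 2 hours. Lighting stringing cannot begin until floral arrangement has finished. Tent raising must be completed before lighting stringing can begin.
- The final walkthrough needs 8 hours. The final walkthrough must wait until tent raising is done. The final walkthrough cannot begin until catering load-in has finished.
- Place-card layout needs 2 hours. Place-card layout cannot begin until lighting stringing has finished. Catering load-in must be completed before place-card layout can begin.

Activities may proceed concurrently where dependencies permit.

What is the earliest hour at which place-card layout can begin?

20

Table placement waits on its own release at hour 3, so it starts at hour 3 and finishes at 3 + 8 = hour 11.
After table placement (finishes hour 11), catering load-in can start at hour 11 and finishes at hour 20.
After its own release at hour 2, tent raising can start at hour 2 and finishes at hour 9.
Floral arrangement cannot begin until tent raising (finishes hour 9). It runs from hour 9 to 9 + 8 = hour 17.
For lighting stringing: floral arrangement (finishes hour 17); tent raising (finishes hour 9). Taking the maximum gives a start of hour 17, and it finishes at 17 + 2 = hour 19.
Place-card layout waits on lighting stringing (finishes hour 19); catering load-in (finishes hour 20). The latest of these is hour 20, which is the earliest place-card layout can start.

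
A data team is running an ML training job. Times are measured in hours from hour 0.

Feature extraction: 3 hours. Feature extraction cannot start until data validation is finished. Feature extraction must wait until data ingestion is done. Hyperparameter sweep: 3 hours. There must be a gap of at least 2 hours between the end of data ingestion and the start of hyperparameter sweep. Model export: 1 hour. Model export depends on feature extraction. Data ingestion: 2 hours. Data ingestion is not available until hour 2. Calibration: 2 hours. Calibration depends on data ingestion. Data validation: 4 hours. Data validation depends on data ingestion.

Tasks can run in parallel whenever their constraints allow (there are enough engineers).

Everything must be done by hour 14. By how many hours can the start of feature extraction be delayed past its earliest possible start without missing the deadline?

2

Data ingestion waits on its own release at hour 2, so it starts at hour 2 and finishes at 2 + 2 = hour 4.
After data ingestion (finishes hour 4), data validation can start at hour 4 and finishes at hour 8.
For feature extraction: data validation (finishes hour 8); data ingestion (finishes hour 4). Taking the maximum gives a start of hour 8, and it finishes at 8 + 3 = hour 11.

Working backward from the deadline:
Model export has no dependents, so it just needs to finish by hour 14. Starting by 14 − 1 = hour 13 achieves that.
Feature extraction must finish before model export (must start by hour 13). With a 3-hour duration, feature extraction must start by 13 − 3 = hour 10.
So feature extraction can start as early as hour 8 and as late as hour 10, giving 10 − 8 = 2 hours of slack.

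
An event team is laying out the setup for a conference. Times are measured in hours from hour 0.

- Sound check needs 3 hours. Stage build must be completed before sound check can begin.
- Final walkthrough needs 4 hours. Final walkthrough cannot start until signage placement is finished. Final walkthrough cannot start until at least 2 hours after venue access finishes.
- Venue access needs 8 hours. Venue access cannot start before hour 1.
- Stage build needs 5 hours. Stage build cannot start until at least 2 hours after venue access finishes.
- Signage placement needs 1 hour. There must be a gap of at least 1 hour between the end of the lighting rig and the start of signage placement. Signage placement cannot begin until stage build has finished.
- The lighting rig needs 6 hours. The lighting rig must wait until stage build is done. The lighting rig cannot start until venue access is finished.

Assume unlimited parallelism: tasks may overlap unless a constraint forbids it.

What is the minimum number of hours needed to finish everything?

28

Venue access waits on its own release at hour 1, so it starts at hour 1 and finishes at 1 + 8 = hour 9.
After venue access (finishes hour 9, plus 2-hour gap → hour 11), stage build can start at hour 11 and finishes at hour 16.
After stage build (finishes hour 16), sound check can start at hour 16 and finishes at hour 19.
The lighting rig cannot start until stage build (finishes hour 16); venue access (finishes hour 9). The controlling bound is hour 16, so the lighting rig finishes at 16 + 6 = hour 22.
Signage placement needs all of the lighting rig (finishes hour 22, plus 1-hour gap → hour 23); stage build (finishes hour 16). That puts its earliest start at hour 23; it finishes at 23 + 1 = hour 24.
Final walkthrough needs all of signage placement (finishes hour 24); venue access (finishes hour 9, plus 2-hour gap → hour 11). That puts its earliest start at hour 24; it finishes at 24 + 4 = hour 28.
All tasks are finished once the last one completes. Finish times: Venue access at 9, Stage build at 16, The lighting rig at 22, Signage placement at 24, Sound check at 19, Final walkthrough at 28. The latest is hour 28.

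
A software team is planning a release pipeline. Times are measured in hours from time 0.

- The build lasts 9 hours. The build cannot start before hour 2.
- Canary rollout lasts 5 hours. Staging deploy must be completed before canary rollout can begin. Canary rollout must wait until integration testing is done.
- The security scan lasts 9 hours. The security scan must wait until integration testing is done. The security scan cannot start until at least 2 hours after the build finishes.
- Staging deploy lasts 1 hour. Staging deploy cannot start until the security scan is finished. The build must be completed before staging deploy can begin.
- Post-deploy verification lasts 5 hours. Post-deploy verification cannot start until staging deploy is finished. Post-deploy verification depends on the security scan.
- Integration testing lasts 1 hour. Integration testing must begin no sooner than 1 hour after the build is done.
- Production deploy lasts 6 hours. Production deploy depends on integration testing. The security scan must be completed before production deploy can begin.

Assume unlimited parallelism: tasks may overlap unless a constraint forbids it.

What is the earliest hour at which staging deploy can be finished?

The build cannot begin until its own release at hour 2. It runs from hour 2 to 2 + 9 = hour 11.
After the build (finishes hour 11, plus 1-hour gap → hour 12), integration testing can start at hour 12 and finishes at hour 13.
The security scan needs all of integration testing (finishes hour 13); the build (finishes hour 11, plus 2-hour gap → hour 13). That puts its earliest start at hour 13; it finishes at 13 + 9 = hour 22.
Staging deploy cannot start until the security scan (finishes hour 22); the build (finishes hour 11). The controlling bound is hour 22, so staging deploy finishes at 22 + 1 = hour 23.

23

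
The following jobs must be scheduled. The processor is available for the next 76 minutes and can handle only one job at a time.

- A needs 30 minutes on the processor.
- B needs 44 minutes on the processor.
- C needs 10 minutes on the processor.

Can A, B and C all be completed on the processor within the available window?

No

Running back to back, the jobs need 30 + 44 + 10 = 84 minutes on the processor.
Since 84 > 76, they cannot all fit.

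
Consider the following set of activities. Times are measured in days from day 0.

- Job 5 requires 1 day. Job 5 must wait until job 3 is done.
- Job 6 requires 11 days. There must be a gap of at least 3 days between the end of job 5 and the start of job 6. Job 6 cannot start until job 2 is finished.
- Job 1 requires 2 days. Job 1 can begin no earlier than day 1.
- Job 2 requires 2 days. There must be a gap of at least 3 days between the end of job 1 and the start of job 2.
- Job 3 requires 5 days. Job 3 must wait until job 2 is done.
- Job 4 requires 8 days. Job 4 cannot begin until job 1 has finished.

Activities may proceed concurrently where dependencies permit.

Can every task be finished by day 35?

Yes

Job 1 cannot begin until its own release at day 1. It runs from day 1 to 1 + 2 = day 3.
After job 1 (finishes day 3), job 4 can start at day 3 and finishes at day 11.
Job 2 waits on job 1 (finishes day 3, plus 3-day gap → day 6), so it starts at day 6 and finishes at 6 + 2 = day 8.
After job 2 (finishes day 8), job 3 can start at day 8 and finishes at day 13.
Job 5 cannot begin until job 3 (finishes day 13). It runs from day 13 to 13 + 1 = day 14.
Job 6 cannot start until job 5 (finishes day 14, plus 3-day gap → day 17); job 2 (finishes day 8). The controlling bound is day 17, so job 6 finishes at 17 + 11 = day 28.
Every task is finished by day 28, which is no later than the deadline of 35, so the schedule is feasible.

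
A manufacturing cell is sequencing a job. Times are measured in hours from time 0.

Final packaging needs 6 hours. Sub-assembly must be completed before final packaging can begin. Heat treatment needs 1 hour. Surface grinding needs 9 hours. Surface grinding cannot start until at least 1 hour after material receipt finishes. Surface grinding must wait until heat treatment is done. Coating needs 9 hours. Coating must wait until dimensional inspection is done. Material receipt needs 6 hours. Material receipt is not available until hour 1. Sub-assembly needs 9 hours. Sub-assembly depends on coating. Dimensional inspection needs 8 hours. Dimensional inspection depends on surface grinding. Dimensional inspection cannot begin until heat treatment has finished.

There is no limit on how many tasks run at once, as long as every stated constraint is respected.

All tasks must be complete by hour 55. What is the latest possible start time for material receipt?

7

To finish by hour 55, final packaging (duration 6) must start no later than hour 49.
Since final packaging (must start by hour 49) depends on it, sub-assembly must finish by hour 49. Backing off its 9-hour duration gives a latest start of hour 40.
Coating has to be done before sub-assembly (must start by hour 40). That means finishing by hour 40, i.e. starting by 40 − 9 = hour 31.
Dimensional inspection must finish before coating (must start by hour 31). With an 8-hour duration, dimensional inspection must start by 31 − 8 = hour 23.
Surface grinding must finish before dimensional inspection (must start by hour 23). With a 9-hour duration, surface grinding must start by 23 − 9 = hour 14.
Material receipt must finish before surface grinding (must start by hour 14, minus 1-hour gap → hour 13). With a 6-hour duration, material receipt must start by 13 − 6 = hour 7.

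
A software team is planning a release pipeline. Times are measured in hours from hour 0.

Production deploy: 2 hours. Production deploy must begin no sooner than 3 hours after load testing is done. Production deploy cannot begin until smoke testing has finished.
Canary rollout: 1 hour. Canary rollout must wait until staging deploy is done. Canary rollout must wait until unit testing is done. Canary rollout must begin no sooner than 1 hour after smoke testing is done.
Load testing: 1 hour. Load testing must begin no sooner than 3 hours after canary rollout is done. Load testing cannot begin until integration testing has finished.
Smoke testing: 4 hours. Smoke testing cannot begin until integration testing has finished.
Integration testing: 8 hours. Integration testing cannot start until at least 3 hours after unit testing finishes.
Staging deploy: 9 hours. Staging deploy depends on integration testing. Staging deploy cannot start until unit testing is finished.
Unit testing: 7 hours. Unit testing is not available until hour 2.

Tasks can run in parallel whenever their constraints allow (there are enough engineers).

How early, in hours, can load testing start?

33

Unit testing cannot begin until its own release at hour 2. It runs from hour 2 to 2 + 7 = hour 9.
Integration testing cannot begin until unit testing (finishes hour 9, plus 3-hour gap → hour 12). It runs from hour 12 to 12 + 8 = hour 20.
Smoke testing waits on integration testing (finishes hour 20), so it starts at hour 20 and finishes at 20 + 4 = hour 24.
Staging deploy needs all of integration testing (finishes hour 20); unit testing (finishes hour 9). That puts its earliest start at hour 20; it finishes at 20 + 9 = hour 29.
Canary rollout has to wait for staging deploy (finishes hour 29); unit testing (finishes hour 9); smoke testing (finishes hour 24, plus 1-hour gap → hour 25). The latest of these is hour 29, so canary rollout runs hour 29 to 29 + 1 = hour 30.
Load testing waits on canary rollout (finishes hour 30, plus 3-hour gap → hour 33); integration testing (finishes hour 20). The latest of these is hour 33, which is the earliest load testing can start.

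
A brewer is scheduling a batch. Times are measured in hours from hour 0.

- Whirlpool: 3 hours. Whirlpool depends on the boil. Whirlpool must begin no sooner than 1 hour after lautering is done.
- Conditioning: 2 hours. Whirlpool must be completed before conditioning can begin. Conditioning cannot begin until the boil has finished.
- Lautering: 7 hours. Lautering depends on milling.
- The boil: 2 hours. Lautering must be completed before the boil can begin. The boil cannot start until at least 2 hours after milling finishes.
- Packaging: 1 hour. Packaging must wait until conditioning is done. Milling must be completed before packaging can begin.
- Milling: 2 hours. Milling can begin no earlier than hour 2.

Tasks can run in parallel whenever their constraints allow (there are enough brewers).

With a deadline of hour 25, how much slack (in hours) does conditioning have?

Milling waits on its own release at hour 2, so it starts at hour 2 and finishes at 2 + 2 = hour 4.
After milling (finishes hour 4), lautering can start at hour 4 and finishes at hour 11.
For the boil: lautering (finishes hour 11); milling (finishes hour 4, plus 2-hour gap → hour 6). Taking the maximum gives a start of hour 11, and it finishes at 11 + 2 = hour 13.
Whirlpool needs all of the boil (finishes hour 13); lautering (finishes hour 11, plus 1-hour gap → hour 12). That puts its earliest start at hour 13; it finishes at 13 + 3 = hour 16.
Conditioning cannot start until whirlpool (finishes hour 16); the boil (finishes hour 13). The controlling bound is hour 16, so conditioning finishes at 16 + 2 = hour 18.

Working backward from the deadline:
Packaging must finish by hour 25; it takes 1 hour, so it must start by 25 − 1 = hour 24.
Conditioning must finish before packaging (must start by hour 24). With a 2-hour duration, conditioning must start by 24 − 2 = hour 22.
So conditioning can start as early as hour 16 and as late as hour 22, giving 22 − 16 = 6 hours of slack.

6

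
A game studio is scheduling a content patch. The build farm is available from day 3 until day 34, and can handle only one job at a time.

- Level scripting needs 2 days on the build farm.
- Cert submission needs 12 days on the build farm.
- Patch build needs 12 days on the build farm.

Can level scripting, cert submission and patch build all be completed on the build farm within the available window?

Yes

The build farm window is 34 − 3 = 31 days.
Running back to back, the jobs need 2 + 12 + 12 = 26 days on the build farm.
Since 26 ≤ 31, they fit within the window.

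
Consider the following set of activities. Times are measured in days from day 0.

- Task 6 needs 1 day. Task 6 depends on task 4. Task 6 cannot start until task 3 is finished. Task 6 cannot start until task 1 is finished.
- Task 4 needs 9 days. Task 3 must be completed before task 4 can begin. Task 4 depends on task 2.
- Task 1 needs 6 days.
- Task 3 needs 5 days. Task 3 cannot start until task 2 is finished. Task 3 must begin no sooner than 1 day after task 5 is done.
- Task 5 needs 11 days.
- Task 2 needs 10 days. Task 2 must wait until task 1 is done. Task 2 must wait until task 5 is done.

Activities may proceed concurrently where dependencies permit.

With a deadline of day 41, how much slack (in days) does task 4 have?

5

Task 5 has no prerequisites, so it starts at day 0 and finishes at day 11.
Task 1 has no prerequisites, so it starts at day 0 and finishes at day 6.
For task 2: task 1 (finishes day 6); task 5 (finishes day 11). Taking the maximum gives a start of day 11, and it finishes at 11 + 10 = day 21.
Task 3 has to wait for task 2 (finishes day 21); task 5 (finishes day 11, plus 1-day gap → day 12). The latest of these is day 21, so task 3 runs day 21 to 21 + 5 = day 26.
For task 4: task 3 (finishes day 26); task 2 (finishes day 21). Taking the maximum gives a start of day 26, and it finishes at 26 + 9 = day 35.

Working backward from the deadline:
To finish by day 41, task 6 (duration 1) must start no later than day 40.
Since task 6 (must start by day 40) depends on it, task 4 must finish by day 40. Backing off its 9-day duration gives a latest start of day 31.
So task 4 can start as early as day 26 and as late as day 31, giving 31 − 26 = 5 days of slack.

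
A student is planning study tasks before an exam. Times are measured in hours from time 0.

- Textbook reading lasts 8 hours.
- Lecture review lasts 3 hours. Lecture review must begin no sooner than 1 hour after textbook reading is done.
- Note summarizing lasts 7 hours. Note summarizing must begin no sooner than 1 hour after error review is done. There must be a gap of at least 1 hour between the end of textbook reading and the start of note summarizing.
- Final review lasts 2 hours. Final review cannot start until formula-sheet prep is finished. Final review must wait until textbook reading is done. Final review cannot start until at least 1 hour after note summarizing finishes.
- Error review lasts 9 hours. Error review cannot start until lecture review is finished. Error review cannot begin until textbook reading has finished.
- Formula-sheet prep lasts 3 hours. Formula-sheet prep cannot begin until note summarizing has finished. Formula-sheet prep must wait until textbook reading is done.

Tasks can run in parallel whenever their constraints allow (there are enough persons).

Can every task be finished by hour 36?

Yes

Textbook reading has no prerequisites, so it starts at hour 0 and finishes at hour 8.
After textbook reading (finishes hour 8, plus 1-hour gap → hour 9), lecture review can start at hour 9 and finishes at hour 12.
Error review cannot start until lecture review (finishes hour 12); textbook reading (finishes hour 8). The controlling bound is hour 12, so error review finishes at 12 + 9 = hour 21.
Note summarizing has to wait for error review (finishes hour 21, plus 1-hour gap → hour 22); textbook reading (finishes hour 8, plus 1-hour gap → hour 9). The latest of these is hour 22, so note summarizing runs hour 22 to 22 + 7 = hour 29.
Formula-sheet prep cannot start until note summarizing (finishes hour 29); textbook reading (finishes hour 8). The controlling bound is hour 29, so formula-sheet prep finishes at 29 + 3 = hour 32.
For final review: formula-sheet prep (finishes hour 32); textbook reading (finishes hour 8); note summarizing (finishes hour 29, plus 1-hour gap → hour 30). Taking the maximum gives a start of hour 32, and it finishes at 32 + 2 = hour 34.
Every task is finished by hour 34, which is no later than the deadline of 36, so the schedule is feasible.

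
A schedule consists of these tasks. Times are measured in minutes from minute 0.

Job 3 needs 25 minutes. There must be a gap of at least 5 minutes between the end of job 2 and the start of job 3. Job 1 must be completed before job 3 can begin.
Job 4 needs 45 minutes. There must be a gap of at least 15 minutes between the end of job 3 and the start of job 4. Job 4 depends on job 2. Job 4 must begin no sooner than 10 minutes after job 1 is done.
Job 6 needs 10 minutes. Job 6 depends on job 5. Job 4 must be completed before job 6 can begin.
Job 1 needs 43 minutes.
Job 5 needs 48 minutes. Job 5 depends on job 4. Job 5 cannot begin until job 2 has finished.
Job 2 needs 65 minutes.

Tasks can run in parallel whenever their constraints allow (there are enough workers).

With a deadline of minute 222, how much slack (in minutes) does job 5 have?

9

Nothing blocks job 2, so it runs from minute 0 to minute 65.
Job 1 has no prerequisites, so it starts at minute 0 and finishes at minute 43.
For job 3: job 2 (finishes minute 65, plus 5-minute gap → minute 70); job 1 (finishes minute 43). Taking the maximum gives a start of minute 70, and it finishes at 70 + 25 = minute 95.
For job 4: job 3 (finishes minute 95, plus 15-minute gap → minute 110); job 2 (finishes minute 65); job 1 (finishes minute 43, plus 10-minute gap → minute 53). Taking the maximum gives a start of minute 110, and it finishes at 110 + 45 = minute 155.
Job 5 cannot start until job 4 (finishes minute 155); job 2 (finishes minute 65). The controlling bound is minute 155, so job 5 finishes at 155 + 48 = minute 203.

Working backward from the deadline:
To finish by minute 222, job 6 (duration 10) must start no later than minute 212.
Job 5 feeds into job 6 (must start by minute 212); so job 5 must finish by minute 212 and therefore start by minute 164.
So job 5 can start as early as minute 155 and as late as minute 164, giving 164 − 155 = 9 minutes of slack.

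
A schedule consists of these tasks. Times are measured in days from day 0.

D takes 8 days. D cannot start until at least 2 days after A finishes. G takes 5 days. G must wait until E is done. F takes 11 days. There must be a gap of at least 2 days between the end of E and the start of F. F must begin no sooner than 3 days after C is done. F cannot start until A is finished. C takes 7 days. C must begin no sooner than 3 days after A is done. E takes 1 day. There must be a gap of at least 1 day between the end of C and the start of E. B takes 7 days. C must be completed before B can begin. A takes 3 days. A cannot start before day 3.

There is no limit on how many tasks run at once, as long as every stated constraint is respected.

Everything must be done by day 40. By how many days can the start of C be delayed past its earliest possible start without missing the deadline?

A cannot begin until its own release at day 3. It runs from day 3 to 3 + 3 = day 6.
C waits on A (finishes day 6, plus 3-day gap → day 9), so it starts at day 9 and finishes at 9 + 7 = day 16.

Working backward from the deadline:
To finish by day 40, B (duration 7) must start no later than day 33.
Nothing follows F; the deadline of day 40 is its only limit. It must start by 40 − 11 = day 29.
Nothing follows G; the deadline of day 40 is its only limit. It must start by 40 − 5 = day 35.
For E: F (must start by day 29, minus 2-day gap → day 27); G (must start by day 35). The most restrictive is day 27; with a 1-day duration, E must start by day 26.
C feeds B (must start by day 33); E (must start by day 26, minus 1-day gap → day 25); F (must start by day 29, minus 3-day gap → day 26). Taking the minimum, C must finish by day 25 and start by 25 − 7 = day 18.
So C can start as early as day 9 and as late as day 18, giving 18 − 9 = 9 days of slack.

9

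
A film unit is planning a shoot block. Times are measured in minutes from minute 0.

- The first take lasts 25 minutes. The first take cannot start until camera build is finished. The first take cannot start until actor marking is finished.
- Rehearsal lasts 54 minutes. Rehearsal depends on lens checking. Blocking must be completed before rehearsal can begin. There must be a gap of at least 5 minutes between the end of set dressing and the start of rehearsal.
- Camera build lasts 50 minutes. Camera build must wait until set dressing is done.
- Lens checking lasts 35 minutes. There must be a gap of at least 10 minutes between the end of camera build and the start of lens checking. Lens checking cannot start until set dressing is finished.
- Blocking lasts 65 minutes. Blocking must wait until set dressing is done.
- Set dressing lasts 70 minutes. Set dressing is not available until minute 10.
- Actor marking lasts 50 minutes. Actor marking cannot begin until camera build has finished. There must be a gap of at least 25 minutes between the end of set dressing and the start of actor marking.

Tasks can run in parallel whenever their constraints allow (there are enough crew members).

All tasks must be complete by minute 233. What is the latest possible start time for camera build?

84

To finish by minute 233, rehearsal (duration 54) must start no later than minute 179.
Since rehearsal (must start by minute 179) depends on it, lens checking must finish by minute 179. Backing off its 35-minute duration gives a latest start of minute 144.
To finish by minute 233, the first take (duration 25) must start no later than minute 208.
Actor marking must finish before the first take (must start by minute 208). With a 50-minute duration, actor marking must start by 208 − 50 = minute 158.
Camera build has several dependents: lens checking (must start by minute 144, minus 10-minute gap → minute 134); actor marking (must start by minute 158); the first take (must start by minute 208). The earliest of those limits is minute 134, so camera build must start by 134 − 50 = minute 84.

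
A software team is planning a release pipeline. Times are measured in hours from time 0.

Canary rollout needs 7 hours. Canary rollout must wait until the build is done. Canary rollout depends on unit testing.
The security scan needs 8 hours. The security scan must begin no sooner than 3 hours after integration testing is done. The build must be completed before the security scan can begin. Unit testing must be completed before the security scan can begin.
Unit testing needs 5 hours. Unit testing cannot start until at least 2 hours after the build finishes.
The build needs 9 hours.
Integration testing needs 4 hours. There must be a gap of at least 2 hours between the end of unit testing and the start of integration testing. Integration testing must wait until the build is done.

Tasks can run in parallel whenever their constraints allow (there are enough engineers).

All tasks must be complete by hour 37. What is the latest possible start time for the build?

4

To finish by hour 37, the security scan (duration 8) must start no later than hour 29.
Integration testing must finish before the security scan (must start by hour 29, minus 3-hour gap → hour 26). With a 4-hour duration, integration testing must start by 26 − 4 = hour 22.
Nothing follows canary rollout; the deadline of hour 37 is its only limit. It must start by 37 − 7 = hour 30.
Unit testing has several dependents: integration testing (must start by hour 22, minus 2-hour gap → hour 20); the security scan (must start by hour 29); canary rollout (must start by hour 30). The earliest of those limits is hour 20, so unit testing must start by 20 − 5 = hour 15.
For the build: unit testing (must start by hour 15, minus 2-hour gap → hour 13); integration testing (must start by hour 22); the security scan (must start by hour 29); canary rollout (must start by hour 30). The most restrictive is hour 13; with a 9-hour duration, the build must start by hour 4.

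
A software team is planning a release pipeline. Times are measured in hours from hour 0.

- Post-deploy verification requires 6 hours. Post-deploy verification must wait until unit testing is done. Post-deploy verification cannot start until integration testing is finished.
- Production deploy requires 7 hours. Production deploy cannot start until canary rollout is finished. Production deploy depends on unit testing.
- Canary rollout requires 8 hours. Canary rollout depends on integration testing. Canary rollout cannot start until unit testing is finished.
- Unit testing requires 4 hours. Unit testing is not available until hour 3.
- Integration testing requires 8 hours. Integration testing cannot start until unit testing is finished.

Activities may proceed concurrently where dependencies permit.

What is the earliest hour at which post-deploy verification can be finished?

21

Unit testing waits on its own release at hour 3, so it starts at hour 3 and finishes at 3 + 4 = hour 7.
Integration testing cannot begin until unit testing (finishes hour 7). It runs from hour 7 to 7 + 8 = hour 15.
Post-deploy verification has to wait for unit testing (finishes hour 7); integration testing (finishes hour 15). The latest of these is hour 15, so post-deploy verification runs hour 15 to 15 + 6 = hour 21.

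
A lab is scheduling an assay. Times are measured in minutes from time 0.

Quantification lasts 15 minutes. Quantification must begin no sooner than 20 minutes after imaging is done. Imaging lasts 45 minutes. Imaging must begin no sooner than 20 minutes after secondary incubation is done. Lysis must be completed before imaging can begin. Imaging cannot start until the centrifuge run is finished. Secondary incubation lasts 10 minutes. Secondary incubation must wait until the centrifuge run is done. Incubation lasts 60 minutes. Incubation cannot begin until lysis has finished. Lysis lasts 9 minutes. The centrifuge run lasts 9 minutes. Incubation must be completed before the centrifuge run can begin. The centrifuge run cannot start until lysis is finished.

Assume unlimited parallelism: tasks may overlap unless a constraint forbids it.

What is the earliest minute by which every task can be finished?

188

Lysis can start immediately at minute 0; it finishes at minute 9.
After lysis (finishes minute 9), incubation can start at minute 9 and finishes at minute 69.
The centrifuge run has to wait for incubation (finishes minute 69); lysis (finishes minute 9). The latest of these is minute 69, so the centrifuge run runs minute 69 to 69 + 9 = minute 78.
Secondary incubation cannot begin until the centrifuge run (finishes minute 78). It runs from minute 78 to 78 + 10 = minute 88.
For imaging: secondary incubation (finishes minute 88, plus 20-minute gap → minute 108); lysis (finishes minute 9); the centrifuge run (finishes minute 78). Taking the maximum gives a start of minute 108, and it finishes at 108 + 45 = minute 153.
After imaging (finishes minute 153, plus 20-minute gap → minute 173), quantification can start at minute 173 and finishes at minute 188.
All tasks are finished once the last one completes. Finish times: Lysis at 9, Incubation at 69, The centrifuge run at 78, Secondary incubation at 88, Imaging at 153, Quantification at 188. The latest is minute 188.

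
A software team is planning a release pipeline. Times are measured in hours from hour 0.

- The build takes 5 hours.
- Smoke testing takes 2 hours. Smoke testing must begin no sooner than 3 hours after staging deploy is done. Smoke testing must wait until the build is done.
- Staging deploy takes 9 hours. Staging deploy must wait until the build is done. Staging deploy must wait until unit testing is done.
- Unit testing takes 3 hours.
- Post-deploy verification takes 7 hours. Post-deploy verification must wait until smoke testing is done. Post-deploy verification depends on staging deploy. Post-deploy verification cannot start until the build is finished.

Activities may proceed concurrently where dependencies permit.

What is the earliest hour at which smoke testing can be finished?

Unit testing can start immediately at hour 0; it finishes at hour 3.
Nothing blocks the build, so it runs from hour 0 to hour 5.
For staging deploy: the build (finishes hour 5); unit testing (finishes hour 3). Taking the maximum gives a start of hour 5, and it finishes at 5 + 9 = hour 14.
Smoke testing has to wait for staging deploy (finishes hour 14, plus 3-hour gap → hour 17); the build (finishes hour 5). The latest of these is hour 17, so smoke testing runs hour 17 to 17 + 2 = hour 19.

19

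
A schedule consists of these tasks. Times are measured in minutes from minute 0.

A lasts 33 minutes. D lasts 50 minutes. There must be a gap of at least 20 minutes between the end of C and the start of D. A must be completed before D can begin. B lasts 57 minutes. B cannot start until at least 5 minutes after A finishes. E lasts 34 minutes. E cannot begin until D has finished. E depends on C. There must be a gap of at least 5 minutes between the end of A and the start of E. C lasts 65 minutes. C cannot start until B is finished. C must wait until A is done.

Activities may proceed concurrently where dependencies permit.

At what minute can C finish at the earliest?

160

A can start immediately at minute 0; it finishes at minute 33.
B cannot begin until A (finishes minute 33, plus 5-minute gap → minute 38). It runs from minute 38 to 38 + 57 = minute 95.
C cannot start until B (finishes minute 95); A (finishes minute 33). The controlling bound is minute 95, so C finishes at 95 + 65 = minute 160.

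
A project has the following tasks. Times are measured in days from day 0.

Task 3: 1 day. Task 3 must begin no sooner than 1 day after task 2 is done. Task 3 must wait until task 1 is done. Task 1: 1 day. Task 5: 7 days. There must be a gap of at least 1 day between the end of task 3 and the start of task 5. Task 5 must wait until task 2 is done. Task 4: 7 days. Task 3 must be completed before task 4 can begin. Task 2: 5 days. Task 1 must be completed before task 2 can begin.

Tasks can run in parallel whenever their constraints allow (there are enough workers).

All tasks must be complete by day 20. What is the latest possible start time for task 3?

To finish by day 20, task 4 (duration 7) must start no later than day 13.
To finish by day 20, task 5 (duration 7) must start no later than day 13.
Task 3 feeds task 4 (must start by day 13); task 5 (must start by day 13, minus 1-day gap → day 12). Taking the minimum, task 3 must finish by day 12 and start by 12 − 1 = day 11.

11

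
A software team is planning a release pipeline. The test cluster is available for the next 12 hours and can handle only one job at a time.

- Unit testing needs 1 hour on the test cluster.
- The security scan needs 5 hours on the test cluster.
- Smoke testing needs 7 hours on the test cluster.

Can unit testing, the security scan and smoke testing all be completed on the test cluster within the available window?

Running back to back, the jobs need 1 + 5 + 7 = 13 hours on the test cluster.
Since 13 > 12, they cannot all fit.

No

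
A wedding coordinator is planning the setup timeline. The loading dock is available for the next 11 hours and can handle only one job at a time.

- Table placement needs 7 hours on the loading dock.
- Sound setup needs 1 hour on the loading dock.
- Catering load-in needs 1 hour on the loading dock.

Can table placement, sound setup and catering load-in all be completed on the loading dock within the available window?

Running back to back, the jobs need 7 + 1 + 1 = 9 hours on the loading dock.
Since 9 ≤ 11, they fit within the window.

Yes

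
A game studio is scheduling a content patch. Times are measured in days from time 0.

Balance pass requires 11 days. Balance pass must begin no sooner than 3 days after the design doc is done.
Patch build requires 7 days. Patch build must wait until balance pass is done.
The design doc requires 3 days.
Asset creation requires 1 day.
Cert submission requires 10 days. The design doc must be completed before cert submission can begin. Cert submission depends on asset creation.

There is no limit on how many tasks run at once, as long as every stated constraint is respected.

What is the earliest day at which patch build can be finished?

24

The design doc can start immediately at day 0; it finishes at day 3.
Balance pass cannot begin until the design doc (finishes day 3, plus 3-day gap → day 6). It runs from day 6 to 6 + 11 = day 17.
Patch build cannot begin until balance pass (finishes day 17). It runs from day 17 to 17 + 7 = day 24.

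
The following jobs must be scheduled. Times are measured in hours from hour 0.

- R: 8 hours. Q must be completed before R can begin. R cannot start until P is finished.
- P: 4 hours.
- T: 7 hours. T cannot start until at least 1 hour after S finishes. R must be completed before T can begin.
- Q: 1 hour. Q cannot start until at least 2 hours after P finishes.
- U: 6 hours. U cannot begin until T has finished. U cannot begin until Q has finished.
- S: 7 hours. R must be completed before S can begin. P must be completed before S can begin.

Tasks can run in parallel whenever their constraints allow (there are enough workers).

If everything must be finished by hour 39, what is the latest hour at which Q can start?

9

U must finish by hour 39; it takes 6 hours, so it must start by 39 − 6 = hour 33.
T feeds into U (must start by hour 33); so T must finish by hour 33 and therefore start by hour 26.
S has to be done before T (must start by hour 26, minus 1-hour gap → hour 25). That means finishing by hour 25, i.e. starting by 25 − 7 = hour 18.
R feeds S (must start by hour 18); T (must start by hour 26). Taking the minimum, R must finish by hour 18 and start by 18 − 8 = hour 10.
Q feeds R (must start by hour 10); U (must start by hour 33). Taking the minimum, Q must finish by hour 10 and start by 10 − 1 = hour 9.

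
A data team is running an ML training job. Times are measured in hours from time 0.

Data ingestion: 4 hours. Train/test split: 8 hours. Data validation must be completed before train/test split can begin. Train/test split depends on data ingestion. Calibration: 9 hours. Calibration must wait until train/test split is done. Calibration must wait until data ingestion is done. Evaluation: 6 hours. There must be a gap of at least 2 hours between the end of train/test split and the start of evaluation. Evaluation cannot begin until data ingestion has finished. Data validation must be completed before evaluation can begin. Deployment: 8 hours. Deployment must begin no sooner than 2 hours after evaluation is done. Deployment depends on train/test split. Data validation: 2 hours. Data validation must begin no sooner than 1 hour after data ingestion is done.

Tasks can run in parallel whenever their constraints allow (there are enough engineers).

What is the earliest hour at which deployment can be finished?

33

Nothing blocks data ingestion, so it runs from hour 0 to hour 4.
After data ingestion (finishes hour 4, plus 1-hour gap → hour 5), data validation can start at hour 5 and finishes at hour 7.
For train/test split: data validation (finishes hour 7); data ingestion (finishes hour 4). Taking the maximum gives a start of hour 7, and it finishes at 7 + 8 = hour 15.
For evaluation: train/test split (finishes hour 15, plus 2-hour gap → hour 17); data ingestion (finishes hour 4); data validation (finishes hour 7). Taking the maximum gives a start of hour 17, and it finishes at 17 + 6 = hour 23.
Deployment needs all of evaluation (finishes hour 23, plus 2-hour gap → hour 25); train/test split (finishes hour 15). That puts its earliest start at hour 25; it finishes at 25 + 8 = hour 33.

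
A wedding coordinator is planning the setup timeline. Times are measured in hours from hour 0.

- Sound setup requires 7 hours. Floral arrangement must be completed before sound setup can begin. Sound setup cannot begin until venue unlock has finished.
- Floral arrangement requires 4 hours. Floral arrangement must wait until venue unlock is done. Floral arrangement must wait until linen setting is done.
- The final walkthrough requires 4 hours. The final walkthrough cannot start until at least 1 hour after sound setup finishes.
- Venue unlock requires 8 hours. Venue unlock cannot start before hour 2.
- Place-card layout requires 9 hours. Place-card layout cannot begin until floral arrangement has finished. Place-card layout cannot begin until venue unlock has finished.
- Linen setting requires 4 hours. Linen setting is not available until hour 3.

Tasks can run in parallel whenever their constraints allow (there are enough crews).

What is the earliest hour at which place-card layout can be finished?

23

Linen setting cannot begin until its own release at hour 3. It runs from hour 3 to 3 + 4 = hour 7.
Venue unlock waits on its own release at hour 2, so it starts at hour 2 and finishes at 2 + 8 = hour 10.
For floral arrangement: venue unlock (finishes hour 10); linen setting (finishes hour 7). Taking the maximum gives a start of hour 10, and it finishes at 10 + 4 = hour 14.
Place-card layout has to wait for floral arrangement (finishes hour 14); venue unlock (finishes hour 10). The latest of these is hour 14, so place-card layout runs hour 14 to 14 + 9 = hour 23.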